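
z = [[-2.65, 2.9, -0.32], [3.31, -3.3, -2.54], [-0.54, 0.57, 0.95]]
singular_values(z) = [6.45, 1.92, 0.06]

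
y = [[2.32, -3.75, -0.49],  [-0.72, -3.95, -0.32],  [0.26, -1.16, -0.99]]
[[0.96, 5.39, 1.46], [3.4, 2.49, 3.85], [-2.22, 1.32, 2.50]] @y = [[-1.27,  -26.58,  -3.64], [7.1,  -27.05,  -6.27], [-5.45,  0.21,  -1.81]]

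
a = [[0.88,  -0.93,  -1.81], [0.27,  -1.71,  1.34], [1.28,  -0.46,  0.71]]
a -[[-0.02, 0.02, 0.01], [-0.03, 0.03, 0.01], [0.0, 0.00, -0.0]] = [[0.90, -0.95, -1.82], [0.3, -1.74, 1.33], [1.28, -0.46, 0.71]]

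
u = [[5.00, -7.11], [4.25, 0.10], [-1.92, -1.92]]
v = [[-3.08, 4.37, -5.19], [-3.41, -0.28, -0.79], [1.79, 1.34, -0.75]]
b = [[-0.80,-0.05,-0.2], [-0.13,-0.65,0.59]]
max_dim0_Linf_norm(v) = 5.19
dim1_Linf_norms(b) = [0.8, 0.65]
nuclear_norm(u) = 13.40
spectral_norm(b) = 0.89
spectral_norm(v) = 7.71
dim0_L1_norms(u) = [11.17, 9.13]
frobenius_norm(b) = 1.21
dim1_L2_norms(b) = [0.83, 0.89]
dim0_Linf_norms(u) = [5.0, 7.11]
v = u @ b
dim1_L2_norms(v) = [7.45, 3.51, 2.36]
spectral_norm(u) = 9.06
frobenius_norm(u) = 10.05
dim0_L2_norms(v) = [4.93, 4.58, 5.3]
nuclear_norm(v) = 11.45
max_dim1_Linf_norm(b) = 0.8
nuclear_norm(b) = 1.71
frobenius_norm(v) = 8.57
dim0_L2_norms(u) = [6.84, 7.37]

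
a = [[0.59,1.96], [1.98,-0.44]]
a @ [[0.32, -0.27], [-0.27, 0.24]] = [[-0.34,0.31], [0.75,-0.64]]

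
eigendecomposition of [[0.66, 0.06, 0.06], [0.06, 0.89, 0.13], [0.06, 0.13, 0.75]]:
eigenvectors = [[-0.24,-0.88,0.41], [-0.82,-0.04,-0.57], [-0.51,0.48,0.71]]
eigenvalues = [0.99, 0.63, 0.68]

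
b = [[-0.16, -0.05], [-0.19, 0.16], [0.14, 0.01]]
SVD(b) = [[-0.45, 0.69], [-0.78, -0.61], [0.43, -0.38]] @ diag([0.29765950625383086, 0.14456423602234983]) @ [[0.94, -0.33], [-0.33, -0.94]]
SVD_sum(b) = [[-0.13, 0.04], [-0.22, 0.08], [0.12, -0.04]] + [[-0.03, -0.09], [0.03, 0.08], [0.02, 0.05]]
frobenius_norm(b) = 0.33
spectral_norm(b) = 0.30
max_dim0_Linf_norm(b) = 0.19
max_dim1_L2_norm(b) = 0.25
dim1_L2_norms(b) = [0.17, 0.25, 0.14]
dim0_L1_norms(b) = [0.49, 0.22]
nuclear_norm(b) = 0.44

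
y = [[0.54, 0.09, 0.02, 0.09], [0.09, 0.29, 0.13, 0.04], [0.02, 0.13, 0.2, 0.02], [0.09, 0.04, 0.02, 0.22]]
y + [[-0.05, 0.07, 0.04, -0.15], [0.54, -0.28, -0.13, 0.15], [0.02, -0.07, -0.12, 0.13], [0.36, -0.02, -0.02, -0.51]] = [[0.49,0.16,0.06,-0.06], [0.63,0.01,0.0,0.19], [0.04,0.06,0.08,0.15], [0.45,0.02,0.0,-0.29]]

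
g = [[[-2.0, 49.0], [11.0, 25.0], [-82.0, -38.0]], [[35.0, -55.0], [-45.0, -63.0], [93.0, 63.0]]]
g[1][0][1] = -55.0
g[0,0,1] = 49.0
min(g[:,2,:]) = -82.0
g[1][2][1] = 63.0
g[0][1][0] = 11.0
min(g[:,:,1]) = -63.0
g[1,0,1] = -55.0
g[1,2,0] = 93.0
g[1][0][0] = 35.0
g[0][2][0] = -82.0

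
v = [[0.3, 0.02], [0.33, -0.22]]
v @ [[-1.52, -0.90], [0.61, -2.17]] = [[-0.44, -0.31],[-0.64, 0.18]]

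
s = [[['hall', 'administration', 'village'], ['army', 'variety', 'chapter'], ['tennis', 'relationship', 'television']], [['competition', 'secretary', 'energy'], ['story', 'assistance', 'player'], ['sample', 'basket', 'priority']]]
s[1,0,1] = 'secretary'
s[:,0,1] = ['administration', 'secretary']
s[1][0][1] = 'secretary'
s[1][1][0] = 'story'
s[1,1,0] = 'story'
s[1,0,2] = 'energy'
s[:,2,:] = [['tennis', 'relationship', 'television'], ['sample', 'basket', 'priority']]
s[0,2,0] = 'tennis'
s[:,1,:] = [['army', 'variety', 'chapter'], ['story', 'assistance', 'player']]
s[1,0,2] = 'energy'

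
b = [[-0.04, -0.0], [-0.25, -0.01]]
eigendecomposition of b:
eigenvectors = [[0.0,0.12],  [1.00,0.99]]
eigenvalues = [-0.01, -0.04]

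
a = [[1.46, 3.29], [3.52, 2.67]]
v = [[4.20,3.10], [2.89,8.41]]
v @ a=[[17.04, 22.1], [33.82, 31.96]]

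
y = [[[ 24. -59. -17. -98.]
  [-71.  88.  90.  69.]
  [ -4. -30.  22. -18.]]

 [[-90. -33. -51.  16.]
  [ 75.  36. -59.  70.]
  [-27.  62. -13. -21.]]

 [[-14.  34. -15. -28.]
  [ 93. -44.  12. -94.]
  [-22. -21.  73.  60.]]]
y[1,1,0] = 75.0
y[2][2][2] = 73.0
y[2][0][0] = -14.0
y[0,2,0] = -4.0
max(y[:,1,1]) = 88.0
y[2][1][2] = 12.0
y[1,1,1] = 36.0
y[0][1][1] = 88.0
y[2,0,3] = -28.0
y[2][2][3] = 60.0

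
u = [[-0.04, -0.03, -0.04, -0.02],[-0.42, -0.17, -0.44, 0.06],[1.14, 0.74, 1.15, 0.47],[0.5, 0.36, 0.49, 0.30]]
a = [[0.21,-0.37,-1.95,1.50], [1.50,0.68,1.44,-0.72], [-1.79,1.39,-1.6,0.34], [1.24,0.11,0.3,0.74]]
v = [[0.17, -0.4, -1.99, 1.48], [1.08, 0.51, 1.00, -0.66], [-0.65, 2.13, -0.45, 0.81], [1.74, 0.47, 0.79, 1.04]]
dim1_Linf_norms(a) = [1.95, 1.5, 1.79, 1.24]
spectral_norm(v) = 2.97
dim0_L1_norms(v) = [3.64, 3.51, 4.23, 3.99]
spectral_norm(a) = 3.76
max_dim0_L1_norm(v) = 4.23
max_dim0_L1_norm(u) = 2.12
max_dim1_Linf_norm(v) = 2.13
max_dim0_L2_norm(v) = 2.41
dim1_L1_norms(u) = [0.13, 1.09, 3.5, 1.65]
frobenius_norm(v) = 4.47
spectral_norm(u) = 2.11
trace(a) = 0.03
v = u + a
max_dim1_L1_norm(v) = 4.04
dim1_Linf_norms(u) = [0.04, 0.44, 1.15, 0.5]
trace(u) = 1.24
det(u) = -0.00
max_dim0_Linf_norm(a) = 1.95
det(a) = -4.36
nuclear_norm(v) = 8.16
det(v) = -8.55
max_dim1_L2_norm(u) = 1.84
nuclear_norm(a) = 7.82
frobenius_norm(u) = 2.12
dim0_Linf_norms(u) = [1.14, 0.74, 1.15, 0.47]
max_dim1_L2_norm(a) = 2.79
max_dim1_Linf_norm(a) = 1.95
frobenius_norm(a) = 4.64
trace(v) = 1.27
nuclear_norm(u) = 2.37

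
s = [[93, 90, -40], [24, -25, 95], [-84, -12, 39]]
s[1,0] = 24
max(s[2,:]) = 39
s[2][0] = -84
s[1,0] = 24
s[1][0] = 24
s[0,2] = -40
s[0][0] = 93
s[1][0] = 24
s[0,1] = 90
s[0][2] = -40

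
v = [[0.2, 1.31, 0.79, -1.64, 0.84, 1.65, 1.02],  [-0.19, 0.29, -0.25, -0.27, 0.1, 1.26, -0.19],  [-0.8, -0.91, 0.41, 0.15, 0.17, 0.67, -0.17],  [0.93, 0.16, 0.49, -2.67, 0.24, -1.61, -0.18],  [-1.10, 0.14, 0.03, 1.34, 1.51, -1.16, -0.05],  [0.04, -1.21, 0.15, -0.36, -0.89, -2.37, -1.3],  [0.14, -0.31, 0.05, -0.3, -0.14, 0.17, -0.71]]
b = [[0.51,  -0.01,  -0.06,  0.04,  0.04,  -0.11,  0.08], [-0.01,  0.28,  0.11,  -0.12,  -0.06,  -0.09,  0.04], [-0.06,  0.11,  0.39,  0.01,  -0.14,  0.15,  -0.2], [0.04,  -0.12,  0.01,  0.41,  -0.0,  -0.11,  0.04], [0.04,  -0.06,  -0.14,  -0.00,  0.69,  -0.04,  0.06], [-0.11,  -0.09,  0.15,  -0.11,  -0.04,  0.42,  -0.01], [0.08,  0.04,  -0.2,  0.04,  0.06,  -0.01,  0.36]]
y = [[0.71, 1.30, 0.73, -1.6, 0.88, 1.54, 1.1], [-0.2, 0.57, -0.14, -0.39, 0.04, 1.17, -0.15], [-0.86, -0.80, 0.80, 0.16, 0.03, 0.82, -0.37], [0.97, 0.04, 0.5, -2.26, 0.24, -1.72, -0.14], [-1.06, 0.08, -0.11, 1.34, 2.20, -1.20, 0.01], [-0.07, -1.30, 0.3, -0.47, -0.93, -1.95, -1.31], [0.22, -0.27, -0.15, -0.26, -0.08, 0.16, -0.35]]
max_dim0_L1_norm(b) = 1.06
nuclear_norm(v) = 13.37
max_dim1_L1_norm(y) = 7.86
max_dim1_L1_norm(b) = 1.06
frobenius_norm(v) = 6.45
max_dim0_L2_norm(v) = 3.79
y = v + b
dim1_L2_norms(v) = [3.09, 1.37, 1.47, 3.31, 2.58, 3.12, 0.87]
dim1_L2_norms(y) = [3.11, 1.39, 1.69, 3.06, 3.04, 2.9, 0.6]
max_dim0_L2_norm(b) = 0.71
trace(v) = -3.34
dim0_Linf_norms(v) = [1.1, 1.31, 0.79, 2.67, 1.51, 2.37, 1.3]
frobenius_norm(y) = 6.46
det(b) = 0.00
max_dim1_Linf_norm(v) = 2.67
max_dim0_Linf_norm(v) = 2.67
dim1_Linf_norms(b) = [0.51, 0.28, 0.39, 0.41, 0.69, 0.42, 0.36]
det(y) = -2.61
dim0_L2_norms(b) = [0.53, 0.34, 0.5, 0.44, 0.71, 0.48, 0.43]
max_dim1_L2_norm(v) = 3.31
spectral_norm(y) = 4.12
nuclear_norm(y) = 13.50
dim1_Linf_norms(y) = [1.6, 1.17, 0.86, 2.26, 2.2, 1.95, 0.35]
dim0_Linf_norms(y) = [1.06, 1.3, 0.8, 2.26, 2.2, 1.95, 1.31]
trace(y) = -0.28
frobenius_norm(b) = 1.33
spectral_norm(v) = 4.31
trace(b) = 3.06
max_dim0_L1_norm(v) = 8.89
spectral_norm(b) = 0.88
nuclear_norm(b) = 3.06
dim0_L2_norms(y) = [1.84, 2.1, 1.25, 3.15, 2.56, 3.56, 1.8]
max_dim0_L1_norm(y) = 8.56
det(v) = -4.55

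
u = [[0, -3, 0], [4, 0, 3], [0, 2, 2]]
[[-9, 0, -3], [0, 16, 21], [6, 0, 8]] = u @ [[0, 4, 3], [3, 0, 1], [0, 0, 3]]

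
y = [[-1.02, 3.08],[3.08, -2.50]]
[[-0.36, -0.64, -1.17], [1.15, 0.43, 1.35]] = y@ [[0.38,-0.04,0.18],  [0.01,-0.22,-0.32]]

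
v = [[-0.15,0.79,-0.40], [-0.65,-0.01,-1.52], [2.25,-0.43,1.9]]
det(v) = -1.75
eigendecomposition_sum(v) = [[0.03+0.92j, 0.24+0.19j, (-0.27+0.63j)],[-0.46+1.12j, 0.19+0.36j, (-0.67+0.62j)],[(1.02-1.05j), -0.05-0.49j, 1.03-0.40j]] + [[(0.03-0.92j), 0.24-0.19j, -0.27-0.63j], [(-0.46-1.12j), (0.19-0.36j), -0.67-0.62j], [(1.02+1.05j), (-0.05+0.49j), (1.03+0.4j)]] + [[(-0.21-0j), (0.3-0j), 0.14+0.00j], [0.27+0.00j, (-0.39+0j), (-0.18-0j)], [(0.22+0j), (-0.32+0j), -0.15-0.00j]]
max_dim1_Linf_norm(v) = 2.25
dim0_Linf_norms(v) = [2.25, 0.79, 1.9]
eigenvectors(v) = [[(-0.3+0.31j),-0.30-0.31j,(-0.51+0j)], [-0.53+0.21j,-0.53-0.21j,0.66+0.00j], [(0.69+0j),(0.69-0j),0.54+0.00j]]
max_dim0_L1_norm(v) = 3.82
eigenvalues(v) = [(1.25+0.88j), (1.25-0.88j), (-0.75+0j)]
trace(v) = 1.74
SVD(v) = [[-0.15,-0.92,-0.37], [-0.45,0.4,-0.8], [0.88,0.05,-0.48]] @ diag([3.3695164450304103, 0.7628177883627031, 0.6793143222596314]) @ [[0.68, -0.15, 0.72], [-0.01, -0.98, -0.19], [-0.73, -0.12, 0.67]]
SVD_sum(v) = [[-0.34, 0.07, -0.36], [-1.04, 0.22, -1.10], [2.01, -0.43, 2.12]] + [[0.01, 0.69, 0.13], [-0.0, -0.3, -0.06], [-0.00, -0.04, -0.01]] + [[0.19,0.03,-0.17], [0.40,0.07,-0.36], [0.24,0.04,-0.22]]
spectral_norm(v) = 3.37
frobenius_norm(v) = 3.52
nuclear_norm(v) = 4.81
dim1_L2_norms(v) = [0.9, 1.65, 2.98]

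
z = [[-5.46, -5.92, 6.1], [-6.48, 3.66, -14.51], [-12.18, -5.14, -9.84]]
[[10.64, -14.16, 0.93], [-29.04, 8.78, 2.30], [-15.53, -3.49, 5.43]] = z @ [[1.07, 1.36, 0.09], [-1.64, -0.15, -0.6], [1.11, -1.25, -0.35]]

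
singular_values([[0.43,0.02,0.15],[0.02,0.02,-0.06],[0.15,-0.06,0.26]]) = [0.52, 0.19, 0.0]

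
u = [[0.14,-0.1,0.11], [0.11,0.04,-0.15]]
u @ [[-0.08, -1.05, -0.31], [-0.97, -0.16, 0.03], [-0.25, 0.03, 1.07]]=[[0.06, -0.13, 0.07],[-0.01, -0.13, -0.19]]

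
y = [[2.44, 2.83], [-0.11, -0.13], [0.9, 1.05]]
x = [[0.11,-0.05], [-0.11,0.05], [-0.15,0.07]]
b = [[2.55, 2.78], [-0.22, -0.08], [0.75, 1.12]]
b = y + x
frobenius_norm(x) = 0.24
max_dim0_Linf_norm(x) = 0.15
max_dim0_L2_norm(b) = 3.0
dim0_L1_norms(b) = [3.52, 3.98]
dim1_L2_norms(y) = [3.74, 0.17, 1.38]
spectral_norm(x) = 0.24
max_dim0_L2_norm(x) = 0.22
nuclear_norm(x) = 0.24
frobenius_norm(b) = 4.01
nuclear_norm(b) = 4.23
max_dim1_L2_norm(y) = 3.74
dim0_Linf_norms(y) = [2.44, 2.83]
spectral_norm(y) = 3.99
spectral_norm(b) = 4.01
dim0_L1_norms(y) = [3.45, 4.01]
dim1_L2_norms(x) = [0.12, 0.12, 0.17]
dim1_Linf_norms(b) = [2.78, 0.22, 1.12]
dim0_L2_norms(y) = [2.6, 3.02]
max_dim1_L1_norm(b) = 5.33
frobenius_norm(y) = 3.99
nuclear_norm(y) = 3.99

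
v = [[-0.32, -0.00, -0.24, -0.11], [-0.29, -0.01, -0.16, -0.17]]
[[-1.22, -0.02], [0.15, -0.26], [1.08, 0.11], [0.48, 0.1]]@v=[[0.40, 0.00, 0.30, 0.14],[0.03, 0.0, 0.01, 0.03],[-0.38, -0.0, -0.28, -0.14],[-0.18, -0.0, -0.13, -0.07]]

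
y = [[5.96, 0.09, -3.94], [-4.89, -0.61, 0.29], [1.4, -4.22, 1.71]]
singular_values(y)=[8.43, 4.78, 2.06]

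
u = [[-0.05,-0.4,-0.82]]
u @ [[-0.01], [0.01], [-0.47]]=[[0.38]]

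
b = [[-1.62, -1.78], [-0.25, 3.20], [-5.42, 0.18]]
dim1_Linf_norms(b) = [1.78, 3.2, 5.42]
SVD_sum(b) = [[-1.72, -0.10], [-0.06, -0.0], [-5.39, -0.32]] + [[0.1, -1.68],[-0.19, 3.20],[-0.03, 0.50]]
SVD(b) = [[-0.3,0.46], [-0.01,-0.88], [-0.95,-0.14]] @ diag([5.668244169246924, 3.657199480175815]) @ [[1.00, 0.06], [0.06, -1.0]]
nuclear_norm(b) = 9.33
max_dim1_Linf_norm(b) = 5.42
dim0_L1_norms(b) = [7.29, 5.16]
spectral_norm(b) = 5.67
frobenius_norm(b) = 6.75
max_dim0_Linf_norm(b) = 5.42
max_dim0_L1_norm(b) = 7.29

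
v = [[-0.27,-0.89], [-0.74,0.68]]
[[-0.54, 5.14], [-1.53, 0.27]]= v @ [[2.05,-4.43], [-0.02,-4.43]]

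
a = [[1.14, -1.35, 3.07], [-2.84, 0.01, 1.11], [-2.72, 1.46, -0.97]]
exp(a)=[[-0.77,0.55,1.04],  [-3.86,2.19,-3.42],  [-3.12,1.6,-2.79]]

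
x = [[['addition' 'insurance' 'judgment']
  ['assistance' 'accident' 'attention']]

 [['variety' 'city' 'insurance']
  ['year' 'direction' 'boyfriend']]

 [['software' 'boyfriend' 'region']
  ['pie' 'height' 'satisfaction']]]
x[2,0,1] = 'boyfriend'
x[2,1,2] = 'satisfaction'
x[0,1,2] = 'attention'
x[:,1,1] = ['accident', 'direction', 'height']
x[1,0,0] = 'variety'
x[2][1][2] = 'satisfaction'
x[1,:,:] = [['variety', 'city', 'insurance'], ['year', 'direction', 'boyfriend']]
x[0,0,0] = 'addition'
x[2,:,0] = ['software', 'pie']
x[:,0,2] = ['judgment', 'insurance', 'region']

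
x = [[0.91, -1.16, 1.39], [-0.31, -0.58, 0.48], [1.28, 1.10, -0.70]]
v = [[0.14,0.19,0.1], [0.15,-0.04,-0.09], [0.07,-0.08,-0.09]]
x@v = [[0.05, 0.11, 0.07], [-0.10, -0.07, -0.02], [0.3, 0.26, 0.09]]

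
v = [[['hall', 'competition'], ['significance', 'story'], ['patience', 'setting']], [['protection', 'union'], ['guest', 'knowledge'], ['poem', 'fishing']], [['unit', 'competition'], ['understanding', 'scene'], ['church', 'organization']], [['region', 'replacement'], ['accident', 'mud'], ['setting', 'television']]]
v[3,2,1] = 'television'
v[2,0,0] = 'unit'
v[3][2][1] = 'television'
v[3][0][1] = 'replacement'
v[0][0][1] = 'competition'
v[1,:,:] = [['protection', 'union'], ['guest', 'knowledge'], ['poem', 'fishing']]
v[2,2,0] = 'church'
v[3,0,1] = 'replacement'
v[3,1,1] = 'mud'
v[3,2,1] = 'television'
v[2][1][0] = 'understanding'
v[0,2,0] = 'patience'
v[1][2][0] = 'poem'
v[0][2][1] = 'setting'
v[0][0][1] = 'competition'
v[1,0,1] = 'union'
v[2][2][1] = 'organization'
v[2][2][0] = 'church'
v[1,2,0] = 'poem'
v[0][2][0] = 'patience'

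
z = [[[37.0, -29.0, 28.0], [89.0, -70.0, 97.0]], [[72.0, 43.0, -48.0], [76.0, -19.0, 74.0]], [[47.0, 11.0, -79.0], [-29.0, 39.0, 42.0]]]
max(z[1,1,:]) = 76.0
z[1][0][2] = -48.0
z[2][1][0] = -29.0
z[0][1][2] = 97.0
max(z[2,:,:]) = 47.0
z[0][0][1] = -29.0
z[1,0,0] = 72.0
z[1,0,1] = 43.0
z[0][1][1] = -70.0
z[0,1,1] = -70.0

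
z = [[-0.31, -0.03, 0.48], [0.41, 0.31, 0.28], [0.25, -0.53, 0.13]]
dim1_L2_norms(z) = [0.57, 0.59, 0.6]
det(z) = -0.20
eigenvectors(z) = [[0.84+0.00j, (0.14+0.35j), 0.14-0.35j], [(-0.24+0j), 0.67+0.00j, 0.67-0.00j], [-0.48+0.00j, -0.11+0.63j, -0.11-0.63j]]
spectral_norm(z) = 0.62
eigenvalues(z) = [(-0.57+0j), (0.35+0.47j), (0.35-0.47j)]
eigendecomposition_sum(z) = [[(-0.41-0j), (0.12-0j), 0.23-0.00j], [(0.12+0j), -0.04+0.00j, (-0.07+0j)], [0.23+0.00j, -0.07+0.00j, (-0.13+0j)]] + [[(0.05+0.07j), (-0.08+0.14j), 0.13+0.05j], [(0.15-0.03j), 0.17+0.22j, 0.17-0.17j], [0.01+0.14j, -0.23+0.13j, 0.13+0.19j]] + [[0.05-0.07j,  (-0.08-0.14j),  0.13-0.05j], [0.15+0.03j,  0.17-0.22j,  (0.17+0.17j)], [0.01-0.14j,  (-0.23-0.13j),  (0.13-0.19j)]]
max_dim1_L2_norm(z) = 0.6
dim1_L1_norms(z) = [0.82, 1.0, 0.91]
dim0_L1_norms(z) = [0.97, 0.87, 0.89]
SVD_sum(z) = [[-0.0, -0.02, -0.0], [0.03, 0.35, 0.02], [-0.04, -0.50, -0.03]] + [[-0.43, 0.01, 0.33],[0.12, -0.00, -0.09],[0.10, -0.0, -0.08]] + [[0.12,-0.02,0.15], [0.27,-0.04,0.35], [0.18,-0.03,0.24]]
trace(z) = 0.13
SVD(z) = [[-0.04,0.94,-0.34], [0.58,-0.26,-0.77], [-0.81,-0.23,-0.54]] @ diag([0.615151952226337, 0.5725030932434877, 0.5693226535970306]) @ [[0.07, 1.00, 0.06],[-0.79, 0.02, 0.61],[-0.61, 0.10, -0.79]]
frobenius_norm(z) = 1.02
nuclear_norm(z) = 1.76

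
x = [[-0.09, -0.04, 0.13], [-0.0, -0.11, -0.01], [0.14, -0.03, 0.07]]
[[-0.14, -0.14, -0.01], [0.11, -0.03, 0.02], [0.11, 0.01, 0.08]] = x @ [[0.97, 0.47, 0.42], [-0.96, 0.35, -0.24], [-0.71, -0.62, 0.15]]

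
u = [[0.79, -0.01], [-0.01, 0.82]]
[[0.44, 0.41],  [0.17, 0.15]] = u@[[0.56, 0.52], [0.21, 0.19]]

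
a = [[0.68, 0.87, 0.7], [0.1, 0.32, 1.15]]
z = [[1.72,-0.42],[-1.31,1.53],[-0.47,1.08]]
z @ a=[[1.13, 1.36, 0.72], [-0.74, -0.65, 0.84], [-0.21, -0.06, 0.91]]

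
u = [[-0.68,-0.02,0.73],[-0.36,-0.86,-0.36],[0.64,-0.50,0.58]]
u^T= [[-0.68, -0.36, 0.64], [-0.02, -0.86, -0.5], [0.73, -0.36, 0.58]]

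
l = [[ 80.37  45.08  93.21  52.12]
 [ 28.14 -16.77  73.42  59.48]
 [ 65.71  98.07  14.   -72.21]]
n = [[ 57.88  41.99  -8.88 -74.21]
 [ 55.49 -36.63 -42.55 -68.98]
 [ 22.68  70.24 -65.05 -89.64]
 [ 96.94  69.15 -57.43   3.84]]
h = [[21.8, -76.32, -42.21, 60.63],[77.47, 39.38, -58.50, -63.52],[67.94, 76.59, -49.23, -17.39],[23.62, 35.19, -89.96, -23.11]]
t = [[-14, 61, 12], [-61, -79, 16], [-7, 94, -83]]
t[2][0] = -7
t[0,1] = 61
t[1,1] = -79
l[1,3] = 59.48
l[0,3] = 52.12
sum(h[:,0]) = 190.82999999999998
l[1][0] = 28.14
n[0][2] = -8.88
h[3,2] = -89.96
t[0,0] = -14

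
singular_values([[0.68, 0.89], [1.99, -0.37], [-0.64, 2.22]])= [2.64, 1.93]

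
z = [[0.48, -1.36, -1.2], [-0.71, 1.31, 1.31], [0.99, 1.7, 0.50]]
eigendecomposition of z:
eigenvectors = [[0.35, -0.46, -0.65], [-0.52, 0.49, 0.71], [0.78, -0.74, 0.28]]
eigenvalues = [-0.19, -0.01, 2.48]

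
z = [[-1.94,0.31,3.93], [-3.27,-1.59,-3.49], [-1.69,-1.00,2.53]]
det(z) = 21.26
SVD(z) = [[0.66, 0.45, -0.6], [-0.64, 0.76, -0.14], [0.4, 0.47, 0.79]] @ diag([5.883361859726888, 4.436836491547396, 0.8143925188656593]) @ [[0.02, 0.14, 0.99], [-0.94, -0.35, 0.07], [0.35, -0.93, 0.12]]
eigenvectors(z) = [[(0.14+0.47j), (0.14-0.47j), 0.40+0.00j],[(-0.85+0j), (-0.85-0j), -0.75+0.00j],[(-0.19+0.09j), (-0.19-0.09j), (0.53+0j)]]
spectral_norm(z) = 5.88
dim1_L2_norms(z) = [4.39, 5.04, 3.2]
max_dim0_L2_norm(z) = 5.83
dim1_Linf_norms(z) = [3.93, 3.49, 2.53]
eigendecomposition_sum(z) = [[-0.81+1.39j, (0.36+0.6j), 1.13-0.21j],[-1.93-2.04j, -1.18+0.32j, -0.20+2.00j],[-0.64-0.25j, (-0.23+0.19j), 0.17+0.46j]] + [[(-0.81-1.39j), 0.36-0.60j, (1.13+0.21j)], [-1.93+2.04j, -1.18-0.32j, -0.20-2.00j], [(-0.64+0.25j), -0.23-0.19j, 0.17-0.46j]] + [[-0.32-0.00j,(-0.42+0j),1.67+0.00j], [(0.59+0j),(0.77-0j),-3.10-0.00j], [-0.42-0.00j,-0.55+0.00j,(2.2+0j)]]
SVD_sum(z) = [[0.09, 0.54, 3.85],[-0.09, -0.53, -3.71],[0.05, 0.33, 2.3]] + [[-1.86, -0.69, 0.14], [-3.14, -1.17, 0.24], [-1.97, -0.73, 0.15]] + [[-0.17, 0.45, -0.06], [-0.04, 0.1, -0.01], [0.23, -0.59, 0.08]]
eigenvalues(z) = [(-1.83+2.16j), (-1.83-2.16j), (2.65+0j)]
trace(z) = -1.00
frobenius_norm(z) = 7.41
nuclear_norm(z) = 11.13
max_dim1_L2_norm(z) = 5.04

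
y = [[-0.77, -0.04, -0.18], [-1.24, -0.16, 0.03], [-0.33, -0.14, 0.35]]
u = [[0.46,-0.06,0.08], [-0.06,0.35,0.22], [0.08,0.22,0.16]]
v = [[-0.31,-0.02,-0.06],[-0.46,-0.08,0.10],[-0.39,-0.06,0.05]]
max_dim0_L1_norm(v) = 1.16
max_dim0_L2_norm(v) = 0.68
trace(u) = 0.97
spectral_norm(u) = 0.50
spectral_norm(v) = 0.69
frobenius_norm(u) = 0.69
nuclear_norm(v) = 0.80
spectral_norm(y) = 1.51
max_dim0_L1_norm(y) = 2.34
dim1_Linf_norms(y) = [0.77, 1.24, 0.35]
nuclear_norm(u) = 0.98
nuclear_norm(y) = 1.92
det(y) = 0.00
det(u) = -0.00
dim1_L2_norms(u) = [0.47, 0.42, 0.28]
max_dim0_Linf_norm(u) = 0.46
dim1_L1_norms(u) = [0.6, 0.63, 0.46]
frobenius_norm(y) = 1.56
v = u @ y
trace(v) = -0.34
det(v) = -0.00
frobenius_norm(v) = 0.70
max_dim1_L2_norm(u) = 0.47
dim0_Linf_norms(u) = [0.46, 0.35, 0.22]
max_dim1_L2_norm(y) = 1.25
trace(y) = -0.58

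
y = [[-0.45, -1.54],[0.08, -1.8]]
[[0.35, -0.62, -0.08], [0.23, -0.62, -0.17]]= y @ [[-0.30, 0.18, -0.14],[-0.14, 0.35, 0.09]]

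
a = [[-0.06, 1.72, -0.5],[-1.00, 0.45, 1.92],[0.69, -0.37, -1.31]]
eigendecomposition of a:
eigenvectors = [[(-0.76+0j), (-0.76-0j), (0.89+0j)],[0.15-0.52j, 0.15+0.52j, (0.15+0j)],[(-0.08+0.36j), (-0.08-0.36j), 0.43+0.00j]]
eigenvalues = [(-0.46+1.42j), (-0.46-1.42j), (-0.01+0j)]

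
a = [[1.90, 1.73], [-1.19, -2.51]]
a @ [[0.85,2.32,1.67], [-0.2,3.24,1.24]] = [[1.27, 10.01, 5.32], [-0.51, -10.89, -5.1]]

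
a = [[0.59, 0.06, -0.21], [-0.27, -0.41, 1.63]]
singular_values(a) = [1.73, 0.54]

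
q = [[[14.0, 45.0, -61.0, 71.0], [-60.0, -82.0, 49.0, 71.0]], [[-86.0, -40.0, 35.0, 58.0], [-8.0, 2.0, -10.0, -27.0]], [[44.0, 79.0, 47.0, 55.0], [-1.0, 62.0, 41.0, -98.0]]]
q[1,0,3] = 58.0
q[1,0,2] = 35.0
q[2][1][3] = -98.0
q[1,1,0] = -8.0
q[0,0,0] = 14.0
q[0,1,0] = -60.0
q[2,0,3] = 55.0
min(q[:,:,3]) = -98.0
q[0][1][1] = -82.0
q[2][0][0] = 44.0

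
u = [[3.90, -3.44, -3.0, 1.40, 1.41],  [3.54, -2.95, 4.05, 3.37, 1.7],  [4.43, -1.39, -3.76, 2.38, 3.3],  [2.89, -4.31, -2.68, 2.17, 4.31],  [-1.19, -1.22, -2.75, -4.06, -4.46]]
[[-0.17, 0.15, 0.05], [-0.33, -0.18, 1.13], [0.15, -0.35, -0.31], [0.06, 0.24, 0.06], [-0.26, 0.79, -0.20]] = u @ [[0.02,-0.09,0.10], [0.08,-0.17,-0.1], [-0.0,-0.02,0.19], [-0.12,-0.07,-0.09], [0.14,-0.03,0.01]]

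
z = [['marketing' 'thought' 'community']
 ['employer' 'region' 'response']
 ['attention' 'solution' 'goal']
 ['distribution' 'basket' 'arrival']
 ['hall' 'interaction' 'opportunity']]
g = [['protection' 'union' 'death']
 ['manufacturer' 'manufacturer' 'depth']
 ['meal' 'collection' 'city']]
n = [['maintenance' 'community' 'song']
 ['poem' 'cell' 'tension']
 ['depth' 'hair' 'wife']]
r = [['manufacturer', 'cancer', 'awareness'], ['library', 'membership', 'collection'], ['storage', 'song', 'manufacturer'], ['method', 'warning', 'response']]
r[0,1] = 'cancer'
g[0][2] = 'death'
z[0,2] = 'community'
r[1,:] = ['library', 'membership', 'collection']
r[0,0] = 'manufacturer'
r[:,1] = ['cancer', 'membership', 'song', 'warning']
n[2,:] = ['depth', 'hair', 'wife']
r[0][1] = 'cancer'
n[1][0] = 'poem'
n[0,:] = ['maintenance', 'community', 'song']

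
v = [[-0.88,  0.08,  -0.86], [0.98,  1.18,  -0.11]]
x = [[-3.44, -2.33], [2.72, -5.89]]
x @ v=[[0.74, -3.02, 3.21], [-8.17, -6.73, -1.69]]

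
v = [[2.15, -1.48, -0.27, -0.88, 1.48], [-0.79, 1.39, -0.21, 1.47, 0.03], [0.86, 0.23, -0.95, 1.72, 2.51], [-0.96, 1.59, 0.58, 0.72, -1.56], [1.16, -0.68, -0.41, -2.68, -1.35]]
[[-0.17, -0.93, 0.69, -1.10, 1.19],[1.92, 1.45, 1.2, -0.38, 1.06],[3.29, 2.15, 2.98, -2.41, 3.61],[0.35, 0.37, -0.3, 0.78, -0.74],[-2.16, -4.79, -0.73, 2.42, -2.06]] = v@[[0.33, -0.51, 0.58, -0.39, 0.6], [0.89, -0.33, 0.7, 0.52, 0.24], [-0.58, 1.04, -0.96, -0.32, -0.39], [0.55, 1.16, 0.32, -1.0, 0.75], [0.52, 0.66, 0.34, -0.31, 0.55]]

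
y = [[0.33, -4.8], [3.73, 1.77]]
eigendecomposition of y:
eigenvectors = [[0.75+0.00j, 0.75-0.00j], [-0.11-0.65j, -0.11+0.65j]]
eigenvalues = [(1.05+4.17j), (1.05-4.17j)]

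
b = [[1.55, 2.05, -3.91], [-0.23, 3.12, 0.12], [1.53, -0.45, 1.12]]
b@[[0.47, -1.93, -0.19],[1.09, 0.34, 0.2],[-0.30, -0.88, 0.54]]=[[4.14, 1.15, -2.00], [3.26, 1.40, 0.73], [-0.11, -4.09, 0.22]]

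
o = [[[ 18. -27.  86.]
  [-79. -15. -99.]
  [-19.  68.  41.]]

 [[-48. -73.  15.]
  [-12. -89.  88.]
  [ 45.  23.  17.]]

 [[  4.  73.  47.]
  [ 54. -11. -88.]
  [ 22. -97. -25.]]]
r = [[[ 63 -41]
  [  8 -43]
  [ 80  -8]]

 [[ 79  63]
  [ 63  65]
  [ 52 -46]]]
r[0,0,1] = -41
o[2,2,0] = 22.0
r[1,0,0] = 79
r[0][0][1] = -41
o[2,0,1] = 73.0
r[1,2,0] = 52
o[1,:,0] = [-48.0, -12.0, 45.0]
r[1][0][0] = 79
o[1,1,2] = 88.0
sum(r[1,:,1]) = 82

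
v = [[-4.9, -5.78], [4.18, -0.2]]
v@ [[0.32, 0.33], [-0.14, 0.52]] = [[-0.76, -4.62], [1.37, 1.28]]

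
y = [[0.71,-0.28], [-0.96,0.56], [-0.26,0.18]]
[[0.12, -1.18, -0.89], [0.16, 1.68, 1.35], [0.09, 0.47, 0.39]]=y @ [[0.88, -1.49, -0.96], [1.79, 0.45, 0.76]]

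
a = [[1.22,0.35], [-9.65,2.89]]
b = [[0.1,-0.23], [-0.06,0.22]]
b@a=[[2.34,  -0.63],  [-2.2,  0.61]]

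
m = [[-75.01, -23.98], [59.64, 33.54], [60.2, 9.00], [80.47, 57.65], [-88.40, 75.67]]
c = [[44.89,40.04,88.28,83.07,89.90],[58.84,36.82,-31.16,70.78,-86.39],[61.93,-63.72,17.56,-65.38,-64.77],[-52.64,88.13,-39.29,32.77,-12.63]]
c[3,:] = [-52.64, 88.13, -39.29, 32.77, -12.63]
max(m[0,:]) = -23.98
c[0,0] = 44.89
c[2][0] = 61.93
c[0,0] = 44.89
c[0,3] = 83.07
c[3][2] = -39.29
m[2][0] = 60.2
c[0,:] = [44.89, 40.04, 88.28, 83.07, 89.9]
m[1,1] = 33.54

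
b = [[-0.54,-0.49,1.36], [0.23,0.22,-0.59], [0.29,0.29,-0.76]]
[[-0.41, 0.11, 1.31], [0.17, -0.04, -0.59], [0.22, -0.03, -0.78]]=b @ [[-1.43, -0.93, 2.09], [-1.44, 1.02, -1.32], [-1.39, 0.08, 1.32]]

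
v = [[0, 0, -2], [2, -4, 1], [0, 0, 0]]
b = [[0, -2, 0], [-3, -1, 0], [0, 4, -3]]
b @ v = [[-4, 8, -2], [-2, 4, 5], [8, -16, 4]]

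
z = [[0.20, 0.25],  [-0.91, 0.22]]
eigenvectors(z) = [[0.01-0.46j, (0.01+0.46j)], [(0.89+0j), 0.89-0.00j]]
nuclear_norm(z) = 1.23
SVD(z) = [[-0.16, 0.99], [0.99, 0.16]] @ diag([0.946998300916029, 0.2866953401472619]) @ [[-0.98, 0.19], [0.19, 0.98]]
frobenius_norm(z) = 0.99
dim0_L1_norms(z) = [1.11, 0.47]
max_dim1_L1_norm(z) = 1.13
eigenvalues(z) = [(0.21+0.48j), (0.21-0.48j)]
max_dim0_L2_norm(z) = 0.93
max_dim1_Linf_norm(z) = 0.91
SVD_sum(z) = [[0.15, -0.03], [-0.92, 0.18]] + [[0.05, 0.28], [0.01, 0.04]]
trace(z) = 0.42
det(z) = 0.27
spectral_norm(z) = 0.95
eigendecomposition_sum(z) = [[(0.1+0.24j), 0.13-0.06j], [-0.45+0.20j, (0.11+0.24j)]] + [[0.10-0.24j, 0.12+0.06j], [-0.45-0.20j, (0.11-0.24j)]]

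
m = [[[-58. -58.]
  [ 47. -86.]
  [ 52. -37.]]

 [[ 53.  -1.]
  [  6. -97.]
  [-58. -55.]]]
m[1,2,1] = -55.0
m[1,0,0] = 53.0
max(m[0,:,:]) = 52.0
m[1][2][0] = -58.0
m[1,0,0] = 53.0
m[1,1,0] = 6.0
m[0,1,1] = -86.0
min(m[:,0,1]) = -58.0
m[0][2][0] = 52.0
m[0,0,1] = -58.0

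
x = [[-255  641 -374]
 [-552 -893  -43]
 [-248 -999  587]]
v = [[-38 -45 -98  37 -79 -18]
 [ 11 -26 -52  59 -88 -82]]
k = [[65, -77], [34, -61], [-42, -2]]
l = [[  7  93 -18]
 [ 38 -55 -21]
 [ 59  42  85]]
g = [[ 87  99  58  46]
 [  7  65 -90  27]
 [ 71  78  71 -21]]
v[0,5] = -18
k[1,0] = 34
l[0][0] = 7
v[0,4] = -79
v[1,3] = 59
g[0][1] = 99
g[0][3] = 46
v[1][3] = 59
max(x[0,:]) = 641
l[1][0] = 38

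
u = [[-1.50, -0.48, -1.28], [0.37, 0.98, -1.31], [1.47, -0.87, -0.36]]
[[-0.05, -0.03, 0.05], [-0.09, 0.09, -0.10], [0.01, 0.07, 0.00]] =u @ [[-0.00, 0.05, -0.03], [-0.03, 0.02, -0.06], [0.05, -0.04, 0.02]]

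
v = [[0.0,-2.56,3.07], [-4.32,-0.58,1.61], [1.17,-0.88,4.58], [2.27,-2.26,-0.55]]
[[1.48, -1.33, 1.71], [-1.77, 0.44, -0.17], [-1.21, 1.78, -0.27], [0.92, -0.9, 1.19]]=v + [[1.48, 1.23, -1.36], [2.55, 1.02, -1.78], [-2.38, 2.66, -4.85], [-1.35, 1.36, 1.74]]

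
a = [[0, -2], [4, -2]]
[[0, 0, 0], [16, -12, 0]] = a @ [[4, -3, 0], [0, 0, 0]]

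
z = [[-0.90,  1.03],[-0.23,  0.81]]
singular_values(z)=[1.58, 0.31]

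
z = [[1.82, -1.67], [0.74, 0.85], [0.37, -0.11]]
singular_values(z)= [2.49, 1.14]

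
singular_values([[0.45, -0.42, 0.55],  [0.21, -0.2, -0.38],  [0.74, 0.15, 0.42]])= [1.1, 0.48, 0.46]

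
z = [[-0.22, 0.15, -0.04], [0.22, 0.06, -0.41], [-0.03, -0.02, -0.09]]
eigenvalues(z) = [0.19, -0.3, -0.14]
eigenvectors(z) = [[-0.35,-0.89,0.64], [-0.93,0.45,0.50], [0.1,-0.08,0.59]]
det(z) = 0.01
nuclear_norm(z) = 0.81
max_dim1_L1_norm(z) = 0.69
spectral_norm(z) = 0.48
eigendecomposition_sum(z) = [[0.03, 0.05, -0.08],[0.09, 0.13, -0.21],[-0.01, -0.01, 0.02]] + [[-0.26, 0.12, 0.18], [0.13, -0.06, -0.09], [-0.02, 0.01, 0.02]] + [[0.00, -0.02, -0.14], [0.00, -0.01, -0.11], [0.00, -0.02, -0.13]]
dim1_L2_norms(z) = [0.27, 0.47, 0.1]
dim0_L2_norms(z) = [0.31, 0.16, 0.42]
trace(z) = -0.25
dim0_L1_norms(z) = [0.47, 0.23, 0.54]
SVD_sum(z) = [[-0.03,-0.0,0.06], [0.24,0.03,-0.40], [0.03,0.0,-0.05]] + [[-0.19, 0.15, -0.10],[-0.02, 0.02, -0.01],[-0.03, 0.03, -0.02]] + [[0.0, 0.01, 0.0], [0.0, 0.01, 0.0], [-0.03, -0.05, -0.02]]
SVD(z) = [[-0.14,-0.98,-0.15], [0.98,-0.12,-0.15], [0.13,-0.17,0.98]] @ diag([0.4765865360761651, 0.26642743715903927, 0.06230324517862932]) @ [[0.51, 0.07, -0.86], [0.73, -0.56, 0.39], [-0.46, -0.82, -0.34]]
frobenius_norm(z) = 0.55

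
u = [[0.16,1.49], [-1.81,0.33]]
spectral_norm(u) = 1.85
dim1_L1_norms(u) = [1.65, 2.14]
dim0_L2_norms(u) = [1.82, 1.53]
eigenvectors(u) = [[(-0.03+0.67j), -0.03-0.67j], [-0.74+0.00j, -0.74-0.00j]]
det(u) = 2.75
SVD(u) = [[0.17, 0.99], [0.99, -0.17]] @ diag([1.849266934697447, 1.486913516057578]) @ [[-0.95,0.31],[0.31,0.95]]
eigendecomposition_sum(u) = [[0.08+0.83j, 0.74-0.11j],  [-0.90+0.14j, (0.16+0.81j)]] + [[(0.08-0.83j), 0.74+0.11j], [(-0.9-0.14j), 0.16-0.81j]]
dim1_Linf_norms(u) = [1.49, 1.81]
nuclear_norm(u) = 3.34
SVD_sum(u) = [[-0.30,0.1], [-1.73,0.57]] + [[0.46, 1.39], [-0.08, -0.24]]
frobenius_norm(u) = 2.37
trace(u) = 0.49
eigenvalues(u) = [(0.25+1.64j), (0.25-1.64j)]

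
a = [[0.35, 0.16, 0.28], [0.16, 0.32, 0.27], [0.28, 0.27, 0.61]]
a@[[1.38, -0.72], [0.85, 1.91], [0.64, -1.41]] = [[0.80,-0.34], [0.67,0.12], [1.01,-0.55]]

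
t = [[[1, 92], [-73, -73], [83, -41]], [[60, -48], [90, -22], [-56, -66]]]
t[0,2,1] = -41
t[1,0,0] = 60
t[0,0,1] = 92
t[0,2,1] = -41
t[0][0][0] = 1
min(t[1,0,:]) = -48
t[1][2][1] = -66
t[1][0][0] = 60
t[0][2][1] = -41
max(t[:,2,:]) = 83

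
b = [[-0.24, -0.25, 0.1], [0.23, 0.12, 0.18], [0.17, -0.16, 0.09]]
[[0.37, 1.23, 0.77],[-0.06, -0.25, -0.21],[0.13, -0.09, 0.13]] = b @ [[-0.39, -2.95, -1.23], [-0.84, -0.9, -1.38], [0.70, 2.99, 1.34]]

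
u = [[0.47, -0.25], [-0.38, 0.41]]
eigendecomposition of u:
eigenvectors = [[0.67, 0.59],[-0.75, 0.81]]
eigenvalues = [0.75, 0.13]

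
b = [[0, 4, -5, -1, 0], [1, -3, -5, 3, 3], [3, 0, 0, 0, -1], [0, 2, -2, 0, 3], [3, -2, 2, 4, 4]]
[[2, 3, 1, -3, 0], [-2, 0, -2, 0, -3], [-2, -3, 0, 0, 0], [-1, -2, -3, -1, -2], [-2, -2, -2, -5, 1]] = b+[[2, -1, 6, -2, 0], [-3, 3, 3, -3, -6], [-5, -3, 0, 0, 1], [-1, -4, -1, -1, -5], [-5, 0, -4, -9, -3]]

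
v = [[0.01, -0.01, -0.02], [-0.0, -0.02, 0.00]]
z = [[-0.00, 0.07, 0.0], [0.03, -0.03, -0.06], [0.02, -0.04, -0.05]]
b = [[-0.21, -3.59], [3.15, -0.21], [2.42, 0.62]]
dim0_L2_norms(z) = [0.04, 0.09, 0.08]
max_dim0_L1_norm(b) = 5.78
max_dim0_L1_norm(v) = 0.03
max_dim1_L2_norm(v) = 0.02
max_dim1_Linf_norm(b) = 3.59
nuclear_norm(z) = 0.17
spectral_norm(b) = 4.07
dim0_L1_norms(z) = [0.05, 0.14, 0.11]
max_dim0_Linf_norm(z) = 0.07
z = b @ v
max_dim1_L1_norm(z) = 0.12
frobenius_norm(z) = 0.12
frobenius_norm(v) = 0.03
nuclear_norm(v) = 0.04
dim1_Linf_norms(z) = [0.07, 0.06, 0.05]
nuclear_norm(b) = 7.62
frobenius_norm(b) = 5.40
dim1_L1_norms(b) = [3.8, 3.36, 3.04]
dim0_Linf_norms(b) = [3.15, 3.59]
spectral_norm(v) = 0.03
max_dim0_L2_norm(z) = 0.09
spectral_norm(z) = 0.11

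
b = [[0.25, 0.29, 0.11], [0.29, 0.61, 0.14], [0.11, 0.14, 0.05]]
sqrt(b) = [[0.41, 0.24, 0.16],  [0.24, 0.73, 0.12],  [0.16, 0.12, 0.10]]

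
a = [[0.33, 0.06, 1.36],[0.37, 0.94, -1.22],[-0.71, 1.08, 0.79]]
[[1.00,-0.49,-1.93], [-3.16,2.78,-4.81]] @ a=[[1.52, -2.48, 0.43],  [3.40, -2.77, -11.49]]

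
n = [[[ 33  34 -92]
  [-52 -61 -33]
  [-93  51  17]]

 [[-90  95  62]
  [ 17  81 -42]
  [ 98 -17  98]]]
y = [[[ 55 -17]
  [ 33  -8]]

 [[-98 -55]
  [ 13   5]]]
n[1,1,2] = -42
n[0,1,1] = -61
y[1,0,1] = -55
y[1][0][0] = -98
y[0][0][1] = -17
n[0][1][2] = -33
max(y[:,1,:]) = 33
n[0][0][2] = -92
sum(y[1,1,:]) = 18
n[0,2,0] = -93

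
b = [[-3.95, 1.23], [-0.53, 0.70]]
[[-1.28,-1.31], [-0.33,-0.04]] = b @[[0.23, 0.41],[-0.30, 0.25]]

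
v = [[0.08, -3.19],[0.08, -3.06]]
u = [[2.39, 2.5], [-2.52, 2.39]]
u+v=[[2.47, -0.69], [-2.44, -0.67]]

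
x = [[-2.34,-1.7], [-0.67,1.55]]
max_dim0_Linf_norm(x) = 2.34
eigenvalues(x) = [-2.61, 1.82]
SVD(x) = [[-0.98, 0.18], [0.18, 0.98]] @ diag([2.9265912612821916, 1.628515762707475]) @ [[0.74, 0.67], [-0.67, 0.74]]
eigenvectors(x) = [[-0.99, 0.38], [-0.16, -0.93]]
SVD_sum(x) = [[-2.14, -1.92],  [0.40, 0.36]] + [[-0.20, 0.22], [-1.07, 1.19]]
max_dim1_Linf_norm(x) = 2.34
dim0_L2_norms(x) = [2.43, 2.3]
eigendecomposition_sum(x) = [[-2.45, -1.00], [-0.39, -0.16]] + [[0.11, -0.70], [-0.28, 1.71]]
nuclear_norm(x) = 4.56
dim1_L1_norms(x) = [4.04, 2.22]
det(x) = -4.77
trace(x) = -0.79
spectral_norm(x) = 2.93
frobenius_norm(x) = 3.35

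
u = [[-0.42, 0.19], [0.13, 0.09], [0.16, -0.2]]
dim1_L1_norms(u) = [0.61, 0.22, 0.36]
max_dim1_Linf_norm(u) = 0.42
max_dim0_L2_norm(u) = 0.47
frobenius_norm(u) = 0.55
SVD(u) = [[-0.88, 0.17], [0.14, -0.80], [0.45, 0.58]] @ diag([0.5217263494820215, 0.17578855553238848]) @ [[0.88, -0.47], [-0.47, -0.88]]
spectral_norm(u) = 0.52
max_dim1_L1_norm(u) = 0.61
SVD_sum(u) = [[-0.41, 0.22], [0.06, -0.03], [0.21, -0.11]] + [[-0.01, -0.03], [0.07, 0.12], [-0.05, -0.09]]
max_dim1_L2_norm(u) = 0.46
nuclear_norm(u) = 0.70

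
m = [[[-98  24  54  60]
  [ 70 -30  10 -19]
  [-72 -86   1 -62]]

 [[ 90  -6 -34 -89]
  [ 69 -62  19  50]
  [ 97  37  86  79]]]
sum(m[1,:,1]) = -31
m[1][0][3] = -89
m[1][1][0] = 69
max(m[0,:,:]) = 70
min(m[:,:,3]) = -89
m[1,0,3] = -89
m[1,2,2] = 86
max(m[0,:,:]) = 70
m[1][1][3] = 50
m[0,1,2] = 10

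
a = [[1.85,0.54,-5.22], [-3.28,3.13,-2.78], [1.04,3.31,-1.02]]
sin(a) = [[-2.69,16.63,-38.34], [-11.12,5.73,-32.39], [16.93,21.10,-18.26]]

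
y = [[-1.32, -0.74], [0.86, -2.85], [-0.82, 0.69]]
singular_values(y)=[3.13, 1.59]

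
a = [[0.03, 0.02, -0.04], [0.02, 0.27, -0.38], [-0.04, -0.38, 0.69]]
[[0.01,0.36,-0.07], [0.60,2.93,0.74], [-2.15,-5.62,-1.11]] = a@ [[-4.98, 1.06, -4.58], [-9.73, -2.74, 1.96], [-8.76, -9.59, -0.80]]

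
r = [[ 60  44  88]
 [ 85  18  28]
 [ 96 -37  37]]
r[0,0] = 60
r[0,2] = 88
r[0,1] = 44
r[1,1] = 18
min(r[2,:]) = -37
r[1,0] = 85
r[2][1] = -37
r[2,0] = 96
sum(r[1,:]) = 131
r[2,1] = -37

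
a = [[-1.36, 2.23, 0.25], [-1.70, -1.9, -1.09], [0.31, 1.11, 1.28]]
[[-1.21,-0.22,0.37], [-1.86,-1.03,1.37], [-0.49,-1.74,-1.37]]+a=[[-2.57, 2.01, 0.62], [-3.56, -2.93, 0.28], [-0.18, -0.63, -0.09]]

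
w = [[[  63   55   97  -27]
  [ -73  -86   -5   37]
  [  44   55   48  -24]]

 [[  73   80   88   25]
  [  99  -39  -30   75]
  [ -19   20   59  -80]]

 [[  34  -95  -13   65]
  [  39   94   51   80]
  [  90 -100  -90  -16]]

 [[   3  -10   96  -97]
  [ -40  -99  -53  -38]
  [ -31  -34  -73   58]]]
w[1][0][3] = 25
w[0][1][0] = -73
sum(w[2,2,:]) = -116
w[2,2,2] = -90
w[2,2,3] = -16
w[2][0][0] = 34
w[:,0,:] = [[63, 55, 97, -27], [73, 80, 88, 25], [34, -95, -13, 65], [3, -10, 96, -97]]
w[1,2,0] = -19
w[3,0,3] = -97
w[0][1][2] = -5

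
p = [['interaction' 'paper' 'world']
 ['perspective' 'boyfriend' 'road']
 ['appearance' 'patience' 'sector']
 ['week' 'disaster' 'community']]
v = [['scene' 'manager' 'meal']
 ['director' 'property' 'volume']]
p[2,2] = 'sector'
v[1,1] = 'property'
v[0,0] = 'scene'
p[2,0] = 'appearance'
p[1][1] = 'boyfriend'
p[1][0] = 'perspective'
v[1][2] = 'volume'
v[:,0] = ['scene', 'director']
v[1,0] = 'director'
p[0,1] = 'paper'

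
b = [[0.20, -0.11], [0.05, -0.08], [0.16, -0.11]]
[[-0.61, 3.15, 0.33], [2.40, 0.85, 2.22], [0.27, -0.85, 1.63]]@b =[[0.09, -0.22], [0.88, -0.58], [0.27, -0.14]]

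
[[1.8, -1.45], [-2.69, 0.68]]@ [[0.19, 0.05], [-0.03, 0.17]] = [[0.39, -0.16], [-0.53, -0.02]]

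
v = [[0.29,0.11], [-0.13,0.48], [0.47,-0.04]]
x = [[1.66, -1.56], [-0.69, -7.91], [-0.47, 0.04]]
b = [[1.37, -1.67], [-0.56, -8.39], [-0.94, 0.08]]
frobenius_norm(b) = 8.73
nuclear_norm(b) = 10.29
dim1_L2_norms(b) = [2.16, 8.41, 0.94]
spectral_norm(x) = 8.07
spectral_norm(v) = 0.59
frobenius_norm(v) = 0.75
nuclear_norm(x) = 9.89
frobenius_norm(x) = 8.27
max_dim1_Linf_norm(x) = 7.91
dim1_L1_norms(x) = [3.22, 8.6, 0.51]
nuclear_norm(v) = 1.06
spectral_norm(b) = 8.56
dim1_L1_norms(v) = [0.4, 0.61, 0.51]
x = v + b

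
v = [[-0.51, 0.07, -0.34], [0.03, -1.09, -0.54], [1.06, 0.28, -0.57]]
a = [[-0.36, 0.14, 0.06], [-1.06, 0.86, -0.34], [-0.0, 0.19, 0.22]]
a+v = [[-0.87, 0.21, -0.28], [-1.03, -0.23, -0.88], [1.06, 0.47, -0.35]]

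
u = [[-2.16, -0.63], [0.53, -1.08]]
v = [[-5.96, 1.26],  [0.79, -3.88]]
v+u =[[-8.12, 0.63], [1.32, -4.96]]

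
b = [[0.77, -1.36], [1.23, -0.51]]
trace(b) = 0.26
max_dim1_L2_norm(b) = 1.56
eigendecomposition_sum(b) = [[(0.39+0.52j), -0.68+0.08j], [(0.62-0.07j), -0.26+0.60j]] + [[(0.39-0.52j),(-0.68-0.08j)], [(0.62+0.07j),(-0.26-0.6j)]]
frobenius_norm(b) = 2.05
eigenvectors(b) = [[(0.72+0j),(0.72-0j)], [0.34-0.60j,(0.34+0.6j)]]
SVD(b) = [[-0.77, -0.63], [-0.63, 0.77]] @ diag([1.9448010529134263, 0.6582164268588476]) @ [[-0.71, 0.71], [0.71, 0.71]]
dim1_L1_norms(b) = [2.13, 1.74]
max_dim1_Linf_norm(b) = 1.36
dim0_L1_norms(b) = [2.0, 1.87]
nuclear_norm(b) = 2.60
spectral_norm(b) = 1.94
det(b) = 1.28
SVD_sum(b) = [[1.06, -1.07], [0.87, -0.87]] + [[-0.29, -0.29],[0.36, 0.36]]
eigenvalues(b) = [(0.13+1.12j), (0.13-1.12j)]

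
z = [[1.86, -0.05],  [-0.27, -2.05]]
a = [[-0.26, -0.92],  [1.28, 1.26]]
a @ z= [[-0.24, 1.90],[2.04, -2.65]]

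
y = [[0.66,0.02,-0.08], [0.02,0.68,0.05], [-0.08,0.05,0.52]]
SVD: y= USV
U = [[-0.73, 0.56, -0.40],[0.5, 0.83, 0.25],[0.47, -0.02, -0.88]]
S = [0.7, 0.69, 0.47]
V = [[-0.73,0.5,0.47], [0.56,0.83,-0.02], [-0.40,0.25,-0.88]]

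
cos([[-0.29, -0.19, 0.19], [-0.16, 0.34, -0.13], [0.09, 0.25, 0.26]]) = [[0.93, -0.02, -0.01],[0.01, 0.94, 0.05],[0.02, -0.07, 0.97]]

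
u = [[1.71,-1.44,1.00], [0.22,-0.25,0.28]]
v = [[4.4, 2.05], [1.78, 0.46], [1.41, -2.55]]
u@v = [[6.37, 0.29], [0.92, -0.38]]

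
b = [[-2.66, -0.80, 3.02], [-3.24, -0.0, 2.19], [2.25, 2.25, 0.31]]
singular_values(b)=[5.91, 2.56, 0.9]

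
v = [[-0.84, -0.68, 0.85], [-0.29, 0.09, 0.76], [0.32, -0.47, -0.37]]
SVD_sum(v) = [[-0.8, -0.38, 1.00],[-0.43, -0.20, 0.54],[0.20, 0.1, -0.25]] + [[0.00, -0.31, -0.12], [-0.0, 0.33, 0.12], [0.01, -0.54, -0.2]] + [[-0.05, 0.01, -0.03], [0.14, -0.04, 0.1], [0.11, -0.03, 0.08]]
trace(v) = -1.12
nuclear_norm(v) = 2.54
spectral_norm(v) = 1.55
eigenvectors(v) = [[(-0.93+0j),(-0.64+0j),-0.64-0.00j], [-0.31+0.00j,(0.13+0.51j),0.13-0.51j], [(0.18+0j),(-0.56+0.06j),-0.56-0.06j]]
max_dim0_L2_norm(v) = 1.2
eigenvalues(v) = [(-1.23+0j), (0.05+0.47j), (0.05-0.47j)]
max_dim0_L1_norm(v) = 1.98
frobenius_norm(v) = 1.74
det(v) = -0.27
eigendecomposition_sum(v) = [[(-0.98+0j), -0.12-0.00j, (1.08-0j)],  [(-0.32+0j), -0.04-0.00j, (0.36-0j)],  [0.19-0.00j, 0.02+0.00j, -0.21+0.00j]] + [[0.07+0.04j, (-0.28+0.01j), -0.11+0.22j], [(0.02-0.06j), 0.07+0.22j, 0.20+0.05j], [0.07+0.03j, (-0.25+0.03j), -0.08+0.21j]] + [[0.07-0.04j,(-0.28-0.01j),-0.11-0.22j],[(0.02+0.06j),0.07-0.22j,(0.2-0.05j)],[0.07-0.03j,-0.25-0.03j,(-0.08-0.21j)]]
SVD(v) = [[-0.86, 0.44, -0.25], [-0.46, -0.47, 0.75], [0.22, 0.76, 0.61]] @ diag([1.5500673097435294, 0.7500748342665599, 0.23490227385968904]) @ [[0.6, 0.28, -0.75], [0.01, -0.94, -0.35], [0.80, -0.2, 0.56]]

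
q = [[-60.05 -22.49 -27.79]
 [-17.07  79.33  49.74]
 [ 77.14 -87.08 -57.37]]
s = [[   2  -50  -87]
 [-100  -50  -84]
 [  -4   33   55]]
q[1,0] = -17.07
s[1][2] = -84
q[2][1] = -87.08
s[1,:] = [-100, -50, -84]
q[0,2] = -27.79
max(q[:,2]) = 49.74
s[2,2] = 55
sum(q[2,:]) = -67.31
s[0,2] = -87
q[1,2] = 49.74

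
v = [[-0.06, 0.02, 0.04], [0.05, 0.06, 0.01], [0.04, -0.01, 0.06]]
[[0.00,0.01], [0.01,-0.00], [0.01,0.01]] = v@[[0.06, -0.08],[0.10, 0.03],[0.12, 0.17]]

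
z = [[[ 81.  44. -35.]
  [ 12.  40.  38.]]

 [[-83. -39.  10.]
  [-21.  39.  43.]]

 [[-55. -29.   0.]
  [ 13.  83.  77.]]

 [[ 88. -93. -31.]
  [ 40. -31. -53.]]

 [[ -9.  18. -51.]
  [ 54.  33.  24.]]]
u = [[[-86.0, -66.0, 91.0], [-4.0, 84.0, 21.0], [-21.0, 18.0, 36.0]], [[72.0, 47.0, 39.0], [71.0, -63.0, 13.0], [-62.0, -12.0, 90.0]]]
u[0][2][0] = -21.0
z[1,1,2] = 43.0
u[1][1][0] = 71.0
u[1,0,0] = 72.0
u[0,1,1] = 84.0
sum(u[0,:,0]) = -111.0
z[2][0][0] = -55.0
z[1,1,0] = -21.0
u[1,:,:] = [[72.0, 47.0, 39.0], [71.0, -63.0, 13.0], [-62.0, -12.0, 90.0]]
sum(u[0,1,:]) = 101.0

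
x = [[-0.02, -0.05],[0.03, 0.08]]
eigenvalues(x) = [-0.0, 0.06]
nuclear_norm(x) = 0.10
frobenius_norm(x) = 0.10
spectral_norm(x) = 0.10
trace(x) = 0.06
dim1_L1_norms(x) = [0.07, 0.11]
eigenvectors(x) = [[-0.94, 0.52], [0.34, -0.85]]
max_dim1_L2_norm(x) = 0.09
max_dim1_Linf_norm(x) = 0.08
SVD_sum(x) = [[-0.02, -0.05], [0.03, 0.08]] + [[-0.00, 0.00], [-0.00, 0.00]]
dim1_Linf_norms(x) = [0.05, 0.08]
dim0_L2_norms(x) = [0.04, 0.09]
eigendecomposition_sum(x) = [[-0.00, -0.0], [0.0, 0.00]] + [[-0.02, -0.05], [0.03, 0.08]]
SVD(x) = [[-0.53, 0.85], [0.85, 0.53]] @ diag([0.10099019513592787, 0.0009901951359278468]) @ [[0.36, 0.93], [-0.93, 0.36]]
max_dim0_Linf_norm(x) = 0.08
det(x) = -0.00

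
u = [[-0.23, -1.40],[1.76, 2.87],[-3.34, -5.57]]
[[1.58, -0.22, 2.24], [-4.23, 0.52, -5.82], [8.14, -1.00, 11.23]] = u@[[-0.77, 0.05, -0.96],[-1.00, 0.15, -1.44]]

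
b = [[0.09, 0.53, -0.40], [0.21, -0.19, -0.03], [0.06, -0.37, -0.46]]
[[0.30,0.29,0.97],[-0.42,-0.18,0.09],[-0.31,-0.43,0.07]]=b @[[-1.34, -0.11, 1.24],[0.73, 0.78, 1.01],[-0.08, 0.29, -0.81]]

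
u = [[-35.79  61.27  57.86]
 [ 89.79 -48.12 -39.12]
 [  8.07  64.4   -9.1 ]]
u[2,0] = 8.07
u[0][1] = 61.27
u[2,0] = 8.07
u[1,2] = -39.12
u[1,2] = -39.12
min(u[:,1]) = -48.12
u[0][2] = 57.86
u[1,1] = -48.12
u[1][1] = -48.12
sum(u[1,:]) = 2.5500000000000114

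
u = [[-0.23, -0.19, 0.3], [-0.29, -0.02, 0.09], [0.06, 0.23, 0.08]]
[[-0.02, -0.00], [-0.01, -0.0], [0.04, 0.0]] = u@[[0.03, 0.0], [0.16, 0.01], [0.06, 0.00]]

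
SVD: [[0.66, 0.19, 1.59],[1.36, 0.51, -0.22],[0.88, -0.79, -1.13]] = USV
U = [[0.70, 0.50, 0.5], [-0.13, 0.79, -0.60], [-0.70, 0.36, 0.62]]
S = [2.06, 1.74, 0.74]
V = [[-0.16,  0.3,  0.94], [0.98,  0.12,  0.13], [0.08,  -0.95,  0.32]]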